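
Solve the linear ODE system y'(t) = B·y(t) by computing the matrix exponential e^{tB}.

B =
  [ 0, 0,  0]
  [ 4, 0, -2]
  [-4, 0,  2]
e^{tB} =
  [1, 0, 0]
  [2*exp(2*t) - 2, 1, 1 - exp(2*t)]
  [2 - 2*exp(2*t), 0, exp(2*t)]

Strategy: write B = P · J · P⁻¹ where J is a Jordan canonical form, so e^{tB} = P · e^{tJ} · P⁻¹, and e^{tJ} can be computed block-by-block.

B has Jordan form
J =
  [0, 0, 0]
  [0, 0, 0]
  [0, 0, 2]
(up to reordering of blocks).

Per-block formulas:
  For a 1×1 block at λ = 0: exp(t · [0]) = [e^(0t)].
  For a 1×1 block at λ = 2: exp(t · [2]) = [e^(2t)].

After assembling e^{tJ} and conjugating by P, we get:

e^{tB} =
  [1, 0, 0]
  [2*exp(2*t) - 2, 1, 1 - exp(2*t)]
  [2 - 2*exp(2*t), 0, exp(2*t)]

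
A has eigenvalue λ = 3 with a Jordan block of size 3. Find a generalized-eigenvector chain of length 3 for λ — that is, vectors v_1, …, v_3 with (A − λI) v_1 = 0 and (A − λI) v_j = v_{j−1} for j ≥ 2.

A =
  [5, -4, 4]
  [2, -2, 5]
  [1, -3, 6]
A Jordan chain for λ = 3 of length 3:
v_1 = (0, -1, -1)ᵀ
v_2 = (2, 2, 1)ᵀ
v_3 = (1, 0, 0)ᵀ

Let N = A − (3)·I. We want v_3 with N^3 v_3 = 0 but N^2 v_3 ≠ 0; then v_{j-1} := N · v_j for j = 3, …, 2.

Pick v_3 = (1, 0, 0)ᵀ.
Then v_2 = N · v_3 = (2, 2, 1)ᵀ.
Then v_1 = N · v_2 = (0, -1, -1)ᵀ.

Sanity check: (A − (3)·I) v_1 = (0, 0, 0)ᵀ = 0. ✓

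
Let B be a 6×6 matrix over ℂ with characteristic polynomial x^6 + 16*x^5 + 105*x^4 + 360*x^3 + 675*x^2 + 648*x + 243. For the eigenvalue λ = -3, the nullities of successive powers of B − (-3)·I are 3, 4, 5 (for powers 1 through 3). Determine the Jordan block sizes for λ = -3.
Block sizes for λ = -3: [3, 1, 1]

From the dimensions of kernels of powers, the number of Jordan blocks of size at least j is d_j − d_{j−1} where d_j = dim ker(N^j) (with d_0 = 0). Computing the differences gives [3, 1, 1].
The number of blocks of size exactly k is (#blocks of size ≥ k) − (#blocks of size ≥ k + 1), so the partition is: 2 block(s) of size 1, 1 block(s) of size 3.
In nonincreasing order the block sizes are [3, 1, 1].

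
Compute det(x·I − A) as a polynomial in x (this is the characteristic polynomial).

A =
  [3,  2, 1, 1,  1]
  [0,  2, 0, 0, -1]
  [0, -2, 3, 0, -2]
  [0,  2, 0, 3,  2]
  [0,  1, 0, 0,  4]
x^5 - 15*x^4 + 90*x^3 - 270*x^2 + 405*x - 243

Expanding det(x·I − A) (e.g. by cofactor expansion or by noting that A is similar to its Jordan form J, which has the same characteristic polynomial as A) gives
  χ_A(x) = x^5 - 15*x^4 + 90*x^3 - 270*x^2 + 405*x - 243
which factors as (x - 3)^5. The eigenvalues (with algebraic multiplicities) are λ = 3 with multiplicity 5.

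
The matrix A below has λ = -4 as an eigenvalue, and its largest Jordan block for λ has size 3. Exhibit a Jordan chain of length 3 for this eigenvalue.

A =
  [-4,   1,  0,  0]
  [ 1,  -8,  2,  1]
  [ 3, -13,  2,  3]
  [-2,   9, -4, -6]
A Jordan chain for λ = -4 of length 3:
v_1 = (1, 0, -1, 1)ᵀ
v_2 = (0, 1, 3, -2)ᵀ
v_3 = (1, 0, 0, 0)ᵀ

Let N = A − (-4)·I. We want v_3 with N^3 v_3 = 0 but N^2 v_3 ≠ 0; then v_{j-1} := N · v_j for j = 3, …, 2.

Pick v_3 = (1, 0, 0, 0)ᵀ.
Then v_2 = N · v_3 = (0, 1, 3, -2)ᵀ.
Then v_1 = N · v_2 = (1, 0, -1, 1)ᵀ.

Sanity check: (A − (-4)·I) v_1 = (0, 0, 0, 0)ᵀ = 0. ✓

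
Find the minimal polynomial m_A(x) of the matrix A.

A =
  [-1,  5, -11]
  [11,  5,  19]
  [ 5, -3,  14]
x^3 - 18*x^2 + 108*x - 216

The characteristic polynomial is χ_A(x) = (x - 6)^3, so the eigenvalues are known. The minimal polynomial is
  m_A(x) = Π_λ (x − λ)^{k_λ}
where k_λ is the size of the *largest* Jordan block for λ (equivalently, the smallest k with (A − λI)^k v = 0 for every generalised eigenvector v of λ).

  λ = 6: largest Jordan block has size 3, contributing (x − 6)^3

So m_A(x) = (x - 6)^3 = x^3 - 18*x^2 + 108*x - 216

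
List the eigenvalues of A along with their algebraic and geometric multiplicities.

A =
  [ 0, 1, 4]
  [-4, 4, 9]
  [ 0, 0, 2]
λ = 2: alg = 3, geom = 1

Step 1 — factor the characteristic polynomial to read off the algebraic multiplicities:
  χ_A(x) = (x - 2)^3

Step 2 — compute geometric multiplicities via the rank-nullity identity g(λ) = n − rank(A − λI):
  rank(A − (2)·I) = 2, so dim ker(A − (2)·I) = n − 2 = 1

Summary:
  λ = 2: algebraic multiplicity = 3, geometric multiplicity = 1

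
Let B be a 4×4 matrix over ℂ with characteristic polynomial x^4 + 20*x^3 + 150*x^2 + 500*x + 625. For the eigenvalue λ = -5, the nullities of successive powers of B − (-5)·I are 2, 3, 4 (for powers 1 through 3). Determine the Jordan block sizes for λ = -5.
Block sizes for λ = -5: [3, 1]

From the dimensions of kernels of powers, the number of Jordan blocks of size at least j is d_j − d_{j−1} where d_j = dim ker(N^j) (with d_0 = 0). Computing the differences gives [2, 1, 1].
The number of blocks of size exactly k is (#blocks of size ≥ k) − (#blocks of size ≥ k + 1), so the partition is: 1 block(s) of size 1, 1 block(s) of size 3.
In nonincreasing order the block sizes are [3, 1].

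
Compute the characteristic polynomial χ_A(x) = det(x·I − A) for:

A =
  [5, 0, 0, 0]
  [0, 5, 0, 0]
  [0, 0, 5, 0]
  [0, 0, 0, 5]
x^4 - 20*x^3 + 150*x^2 - 500*x + 625

Expanding det(x·I − A) (e.g. by cofactor expansion or by noting that A is similar to its Jordan form J, which has the same characteristic polynomial as A) gives
  χ_A(x) = x^4 - 20*x^3 + 150*x^2 - 500*x + 625
which factors as (x - 5)^4. The eigenvalues (with algebraic multiplicities) are λ = 5 with multiplicity 4.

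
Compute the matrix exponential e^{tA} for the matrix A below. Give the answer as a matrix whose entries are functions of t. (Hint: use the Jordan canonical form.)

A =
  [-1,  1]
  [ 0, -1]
e^{tA} =
  [exp(-t), t*exp(-t)]
  [0, exp(-t)]

Strategy: write A = P · J · P⁻¹ where J is a Jordan canonical form, so e^{tA} = P · e^{tJ} · P⁻¹, and e^{tJ} can be computed block-by-block.

A has Jordan form
J =
  [-1,  1]
  [ 0, -1]
(up to reordering of blocks).

Per-block formulas:
  For a 2×2 Jordan block J_2(-1): exp(t · J_2(-1)) = e^(-1t)·(I + t·N), where N is the 2×2 nilpotent shift.

After assembling e^{tJ} and conjugating by P, we get:

e^{tA} =
  [exp(-t), t*exp(-t)]
  [0, exp(-t)]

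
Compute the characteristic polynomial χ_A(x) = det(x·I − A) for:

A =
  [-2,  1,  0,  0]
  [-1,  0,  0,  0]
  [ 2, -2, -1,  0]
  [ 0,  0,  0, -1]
x^4 + 4*x^3 + 6*x^2 + 4*x + 1

Expanding det(x·I − A) (e.g. by cofactor expansion or by noting that A is similar to its Jordan form J, which has the same characteristic polynomial as A) gives
  χ_A(x) = x^4 + 4*x^3 + 6*x^2 + 4*x + 1
which factors as (x + 1)^4. The eigenvalues (with algebraic multiplicities) are λ = -1 with multiplicity 4.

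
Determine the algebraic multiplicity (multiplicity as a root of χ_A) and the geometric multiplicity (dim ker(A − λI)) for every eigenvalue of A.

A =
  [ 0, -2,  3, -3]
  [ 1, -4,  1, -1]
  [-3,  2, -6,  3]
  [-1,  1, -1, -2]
λ = -3: alg = 4, geom = 2

Step 1 — factor the characteristic polynomial to read off the algebraic multiplicities:
  χ_A(x) = (x + 3)^4

Step 2 — compute geometric multiplicities via the rank-nullity identity g(λ) = n − rank(A − λI):
  rank(A − (-3)·I) = 2, so dim ker(A − (-3)·I) = n − 2 = 2

Summary:
  λ = -3: algebraic multiplicity = 4, geometric multiplicity = 2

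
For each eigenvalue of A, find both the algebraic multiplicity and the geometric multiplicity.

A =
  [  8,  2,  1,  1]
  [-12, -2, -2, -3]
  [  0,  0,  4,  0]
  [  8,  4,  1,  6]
λ = 4: alg = 4, geom = 2

Step 1 — factor the characteristic polynomial to read off the algebraic multiplicities:
  χ_A(x) = (x - 4)^4

Step 2 — compute geometric multiplicities via the rank-nullity identity g(λ) = n − rank(A − λI):
  rank(A − (4)·I) = 2, so dim ker(A − (4)·I) = n − 2 = 2

Summary:
  λ = 4: algebraic multiplicity = 4, geometric multiplicity = 2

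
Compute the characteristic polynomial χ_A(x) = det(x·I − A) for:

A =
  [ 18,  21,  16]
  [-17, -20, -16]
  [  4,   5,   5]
x^3 - 3*x^2 + 3*x - 1

Expanding det(x·I − A) (e.g. by cofactor expansion or by noting that A is similar to its Jordan form J, which has the same characteristic polynomial as A) gives
  χ_A(x) = x^3 - 3*x^2 + 3*x - 1
which factors as (x - 1)^3. The eigenvalues (with algebraic multiplicities) are λ = 1 with multiplicity 3.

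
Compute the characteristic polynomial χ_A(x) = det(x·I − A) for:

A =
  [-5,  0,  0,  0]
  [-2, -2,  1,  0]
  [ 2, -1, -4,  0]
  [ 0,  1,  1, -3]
x^4 + 14*x^3 + 72*x^2 + 162*x + 135

Expanding det(x·I − A) (e.g. by cofactor expansion or by noting that A is similar to its Jordan form J, which has the same characteristic polynomial as A) gives
  χ_A(x) = x^4 + 14*x^3 + 72*x^2 + 162*x + 135
which factors as (x + 3)^3*(x + 5). The eigenvalues (with algebraic multiplicities) are λ = -5 with multiplicity 1, λ = -3 with multiplicity 3.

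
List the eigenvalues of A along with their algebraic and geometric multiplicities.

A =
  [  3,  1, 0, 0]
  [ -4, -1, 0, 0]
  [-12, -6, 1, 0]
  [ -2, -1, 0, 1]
λ = 1: alg = 4, geom = 3

Step 1 — factor the characteristic polynomial to read off the algebraic multiplicities:
  χ_A(x) = (x - 1)^4

Step 2 — compute geometric multiplicities via the rank-nullity identity g(λ) = n − rank(A − λI):
  rank(A − (1)·I) = 1, so dim ker(A − (1)·I) = n − 1 = 3

Summary:
  λ = 1: algebraic multiplicity = 4, geometric multiplicity = 3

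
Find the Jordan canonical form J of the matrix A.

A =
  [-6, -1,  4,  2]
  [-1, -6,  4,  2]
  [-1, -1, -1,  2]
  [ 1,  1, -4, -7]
J_2(-5) ⊕ J_1(-5) ⊕ J_1(-5)

The characteristic polynomial is
  det(x·I − A) = x^4 + 20*x^3 + 150*x^2 + 500*x + 625 = (x + 5)^4

Eigenvalues and multiplicities (the geometric multiplicity of λ is n − rank(A − λI), which equals the number of Jordan blocks for λ):
  λ = -5: algebraic multiplicity = 4, geometric multiplicity = 3

Determining the block sizes for each eigenvalue:
  λ = -5: 3 blocks summing to 4 forces exactly one block of size 2 and the rest size 1 → block sizes [2, 1, 1]

Assembling the blocks gives a Jordan form
J =
  [-5,  1,  0,  0]
  [ 0, -5,  0,  0]
  [ 0,  0, -5,  0]
  [ 0,  0,  0, -5]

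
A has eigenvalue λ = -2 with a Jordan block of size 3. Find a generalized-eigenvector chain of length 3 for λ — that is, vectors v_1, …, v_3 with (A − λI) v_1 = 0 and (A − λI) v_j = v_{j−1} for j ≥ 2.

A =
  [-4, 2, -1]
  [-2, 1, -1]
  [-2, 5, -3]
A Jordan chain for λ = -2 of length 3:
v_1 = (2, 0, -4)ᵀ
v_2 = (-2, -2, -2)ᵀ
v_3 = (1, 0, 0)ᵀ

Let N = A − (-2)·I. We want v_3 with N^3 v_3 = 0 but N^2 v_3 ≠ 0; then v_{j-1} := N · v_j for j = 3, …, 2.

Pick v_3 = (1, 0, 0)ᵀ.
Then v_2 = N · v_3 = (-2, -2, -2)ᵀ.
Then v_1 = N · v_2 = (2, 0, -4)ᵀ.

Sanity check: (A − (-2)·I) v_1 = (0, 0, 0)ᵀ = 0. ✓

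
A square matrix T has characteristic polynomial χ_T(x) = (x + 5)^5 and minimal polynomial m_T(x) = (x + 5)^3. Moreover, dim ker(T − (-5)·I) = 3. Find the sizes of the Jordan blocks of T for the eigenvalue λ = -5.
Block sizes for λ = -5: [3, 1, 1]

Step 1 — from the characteristic polynomial, algebraic multiplicity of λ = -5 is 5. From dim ker(T − (-5)·I) = 3, there are exactly 3 Jordan blocks for λ = -5.
Step 2 — from the minimal polynomial, the factor (x + 5)^3 tells us the largest block for λ = -5 has size 3.
Step 3 — with total size 5, 3 blocks, and largest block 3, the block sizes (in nonincreasing order) are [3, 1, 1].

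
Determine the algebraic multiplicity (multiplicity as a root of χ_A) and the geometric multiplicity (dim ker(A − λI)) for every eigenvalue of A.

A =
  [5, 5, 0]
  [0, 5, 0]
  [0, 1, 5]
λ = 5: alg = 3, geom = 2

Step 1 — factor the characteristic polynomial to read off the algebraic multiplicities:
  χ_A(x) = (x - 5)^3

Step 2 — compute geometric multiplicities via the rank-nullity identity g(λ) = n − rank(A − λI):
  rank(A − (5)·I) = 1, so dim ker(A − (5)·I) = n − 1 = 2

Summary:
  λ = 5: algebraic multiplicity = 3, geometric multiplicity = 2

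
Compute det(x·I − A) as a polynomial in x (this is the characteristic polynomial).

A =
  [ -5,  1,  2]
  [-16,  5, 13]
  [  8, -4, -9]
x^3 + 9*x^2 + 27*x + 27

Expanding det(x·I − A) (e.g. by cofactor expansion or by noting that A is similar to its Jordan form J, which has the same characteristic polynomial as A) gives
  χ_A(x) = x^3 + 9*x^2 + 27*x + 27
which factors as (x + 3)^3. The eigenvalues (with algebraic multiplicities) are λ = -3 with multiplicity 3.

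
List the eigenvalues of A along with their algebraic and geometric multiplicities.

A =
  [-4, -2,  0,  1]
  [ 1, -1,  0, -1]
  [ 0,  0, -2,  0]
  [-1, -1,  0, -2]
λ = -3: alg = 1, geom = 1; λ = -2: alg = 3, geom = 2

Step 1 — factor the characteristic polynomial to read off the algebraic multiplicities:
  χ_A(x) = (x + 2)^3*(x + 3)

Step 2 — compute geometric multiplicities via the rank-nullity identity g(λ) = n − rank(A − λI):
  rank(A − (-3)·I) = 3, so dim ker(A − (-3)·I) = n − 3 = 1
  rank(A − (-2)·I) = 2, so dim ker(A − (-2)·I) = n − 2 = 2

Summary:
  λ = -3: algebraic multiplicity = 1, geometric multiplicity = 1
  λ = -2: algebraic multiplicity = 3, geometric multiplicity = 2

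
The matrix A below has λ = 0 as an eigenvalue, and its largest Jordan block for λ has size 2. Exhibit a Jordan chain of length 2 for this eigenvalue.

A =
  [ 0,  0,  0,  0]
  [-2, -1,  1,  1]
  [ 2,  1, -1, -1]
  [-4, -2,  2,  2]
A Jordan chain for λ = 0 of length 2:
v_1 = (0, -2, 2, -4)ᵀ
v_2 = (1, 0, 0, 0)ᵀ

Let N = A − (0)·I. We want v_2 with N^2 v_2 = 0 but N^1 v_2 ≠ 0; then v_{j-1} := N · v_j for j = 2, …, 2.

Pick v_2 = (1, 0, 0, 0)ᵀ.
Then v_1 = N · v_2 = (0, -2, 2, -4)ᵀ.

Sanity check: (A − (0)·I) v_1 = (0, 0, 0, 0)ᵀ = 0. ✓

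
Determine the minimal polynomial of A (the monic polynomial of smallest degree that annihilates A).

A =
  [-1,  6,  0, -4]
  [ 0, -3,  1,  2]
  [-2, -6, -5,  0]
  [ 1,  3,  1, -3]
x^3 + 9*x^2 + 27*x + 27

The characteristic polynomial is χ_A(x) = (x + 3)^4, so the eigenvalues are known. The minimal polynomial is
  m_A(x) = Π_λ (x − λ)^{k_λ}
where k_λ is the size of the *largest* Jordan block for λ (equivalently, the smallest k with (A − λI)^k v = 0 for every generalised eigenvector v of λ).

  λ = -3: largest Jordan block has size 3, contributing (x + 3)^3

So m_A(x) = (x + 3)^3 = x^3 + 9*x^2 + 27*x + 27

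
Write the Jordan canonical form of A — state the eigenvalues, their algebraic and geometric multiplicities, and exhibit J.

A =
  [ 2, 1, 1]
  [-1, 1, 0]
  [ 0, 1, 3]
J_3(2)

The characteristic polynomial is
  det(x·I − A) = x^3 - 6*x^2 + 12*x - 8 = (x - 2)^3

Eigenvalues and multiplicities (the geometric multiplicity of λ is n − rank(A − λI), which equals the number of Jordan blocks for λ):
  λ = 2: algebraic multiplicity = 3, geometric multiplicity = 1

Determining the block sizes for each eigenvalue:
  λ = 2: one block (gm = 1), so the single block has size am = 3 → block sizes [3]

Assembling the blocks gives a Jordan form
J =
  [2, 1, 0]
  [0, 2, 1]
  [0, 0, 2]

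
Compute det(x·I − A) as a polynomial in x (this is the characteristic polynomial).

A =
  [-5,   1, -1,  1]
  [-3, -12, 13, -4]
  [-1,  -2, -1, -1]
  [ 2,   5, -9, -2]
x^4 + 20*x^3 + 150*x^2 + 500*x + 625

Expanding det(x·I − A) (e.g. by cofactor expansion or by noting that A is similar to its Jordan form J, which has the same characteristic polynomial as A) gives
  χ_A(x) = x^4 + 20*x^3 + 150*x^2 + 500*x + 625
which factors as (x + 5)^4. The eigenvalues (with algebraic multiplicities) are λ = -5 with multiplicity 4.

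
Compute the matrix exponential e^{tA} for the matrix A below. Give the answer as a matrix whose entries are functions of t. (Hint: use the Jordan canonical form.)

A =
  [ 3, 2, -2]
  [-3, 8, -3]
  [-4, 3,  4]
e^{tA} =
  [3*t^2*exp(5*t) - 2*t*exp(5*t) + exp(5*t), -2*t^2*exp(5*t) + 2*t*exp(5*t), -2*t*exp(5*t)]
  [9*t^2*exp(5*t)/2 - 3*t*exp(5*t), -3*t^2*exp(5*t) + 3*t*exp(5*t) + exp(5*t), -3*t*exp(5*t)]
  [3*t^2*exp(5*t)/2 - 4*t*exp(5*t), -t^2*exp(5*t) + 3*t*exp(5*t), -t*exp(5*t) + exp(5*t)]

Strategy: write A = P · J · P⁻¹ where J is a Jordan canonical form, so e^{tA} = P · e^{tJ} · P⁻¹, and e^{tJ} can be computed block-by-block.

A has Jordan form
J =
  [5, 1, 0]
  [0, 5, 1]
  [0, 0, 5]
(up to reordering of blocks).

Per-block formulas:
  For a 3×3 Jordan block J_3(5): exp(t · J_3(5)) = e^(5t)·(I + t·N + (t^2/2)·N^2), where N is the 3×3 nilpotent shift.

After assembling e^{tJ} and conjugating by P, we get:

e^{tA} =
  [3*t^2*exp(5*t) - 2*t*exp(5*t) + exp(5*t), -2*t^2*exp(5*t) + 2*t*exp(5*t), -2*t*exp(5*t)]
  [9*t^2*exp(5*t)/2 - 3*t*exp(5*t), -3*t^2*exp(5*t) + 3*t*exp(5*t) + exp(5*t), -3*t*exp(5*t)]
  [3*t^2*exp(5*t)/2 - 4*t*exp(5*t), -t^2*exp(5*t) + 3*t*exp(5*t), -t*exp(5*t) + exp(5*t)]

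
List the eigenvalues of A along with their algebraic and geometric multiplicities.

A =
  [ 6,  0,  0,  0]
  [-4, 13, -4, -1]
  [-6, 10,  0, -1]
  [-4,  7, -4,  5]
λ = 6: alg = 4, geom = 2

Step 1 — factor the characteristic polynomial to read off the algebraic multiplicities:
  χ_A(x) = (x - 6)^4

Step 2 — compute geometric multiplicities via the rank-nullity identity g(λ) = n − rank(A − λI):
  rank(A − (6)·I) = 2, so dim ker(A − (6)·I) = n − 2 = 2

Summary:
  λ = 6: algebraic multiplicity = 4, geometric multiplicity = 2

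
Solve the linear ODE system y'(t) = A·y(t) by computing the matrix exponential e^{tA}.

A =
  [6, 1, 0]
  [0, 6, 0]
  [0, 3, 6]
e^{tA} =
  [exp(6*t), t*exp(6*t), 0]
  [0, exp(6*t), 0]
  [0, 3*t*exp(6*t), exp(6*t)]

Strategy: write A = P · J · P⁻¹ where J is a Jordan canonical form, so e^{tA} = P · e^{tJ} · P⁻¹, and e^{tJ} can be computed block-by-block.

A has Jordan form
J =
  [6, 1, 0]
  [0, 6, 0]
  [0, 0, 6]
(up to reordering of blocks).

Per-block formulas:
  For a 1×1 block at λ = 6: exp(t · [6]) = [e^(6t)].
  For a 2×2 Jordan block J_2(6): exp(t · J_2(6)) = e^(6t)·(I + t·N), where N is the 2×2 nilpotent shift.

After assembling e^{tJ} and conjugating by P, we get:

e^{tA} =
  [exp(6*t), t*exp(6*t), 0]
  [0, exp(6*t), 0]
  [0, 3*t*exp(6*t), exp(6*t)]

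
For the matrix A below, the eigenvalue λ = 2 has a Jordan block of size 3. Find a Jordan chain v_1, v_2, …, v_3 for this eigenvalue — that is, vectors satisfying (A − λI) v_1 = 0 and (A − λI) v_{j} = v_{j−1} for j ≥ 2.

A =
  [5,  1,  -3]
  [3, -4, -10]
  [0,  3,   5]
A Jordan chain for λ = 2 of length 3:
v_1 = (12, -9, 9)ᵀ
v_2 = (3, 3, 0)ᵀ
v_3 = (1, 0, 0)ᵀ

Let N = A − (2)·I. We want v_3 with N^3 v_3 = 0 but N^2 v_3 ≠ 0; then v_{j-1} := N · v_j for j = 3, …, 2.

Pick v_3 = (1, 0, 0)ᵀ.
Then v_2 = N · v_3 = (3, 3, 0)ᵀ.
Then v_1 = N · v_2 = (12, -9, 9)ᵀ.

Sanity check: (A − (2)·I) v_1 = (0, 0, 0)ᵀ = 0. ✓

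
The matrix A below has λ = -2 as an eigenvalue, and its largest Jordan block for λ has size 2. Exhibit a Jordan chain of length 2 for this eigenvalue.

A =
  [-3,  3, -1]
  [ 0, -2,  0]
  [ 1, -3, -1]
A Jordan chain for λ = -2 of length 2:
v_1 = (-1, 0, 1)ᵀ
v_2 = (1, 0, 0)ᵀ

Let N = A − (-2)·I. We want v_2 with N^2 v_2 = 0 but N^1 v_2 ≠ 0; then v_{j-1} := N · v_j for j = 2, …, 2.

Pick v_2 = (1, 0, 0)ᵀ.
Then v_1 = N · v_2 = (-1, 0, 1)ᵀ.

Sanity check: (A − (-2)·I) v_1 = (0, 0, 0)ᵀ = 0. ✓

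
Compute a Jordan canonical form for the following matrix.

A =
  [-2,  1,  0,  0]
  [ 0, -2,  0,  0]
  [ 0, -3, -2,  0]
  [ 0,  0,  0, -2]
J_2(-2) ⊕ J_1(-2) ⊕ J_1(-2)

The characteristic polynomial is
  det(x·I − A) = x^4 + 8*x^3 + 24*x^2 + 32*x + 16 = (x + 2)^4

Eigenvalues and multiplicities (the geometric multiplicity of λ is n − rank(A − λI), which equals the number of Jordan blocks for λ):
  λ = -2: algebraic multiplicity = 4, geometric multiplicity = 3

Determining the block sizes for each eigenvalue:
  λ = -2: 3 blocks summing to 4 forces exactly one block of size 2 and the rest size 1 → block sizes [2, 1, 1]

Assembling the blocks gives a Jordan form
J =
  [-2,  1,  0,  0]
  [ 0, -2,  0,  0]
  [ 0,  0, -2,  0]
  [ 0,  0,  0, -2]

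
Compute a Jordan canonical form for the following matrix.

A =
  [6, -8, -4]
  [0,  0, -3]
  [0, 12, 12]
J_2(6) ⊕ J_1(6)

The characteristic polynomial is
  det(x·I − A) = x^3 - 18*x^2 + 108*x - 216 = (x - 6)^3

Eigenvalues and multiplicities (the geometric multiplicity of λ is n − rank(A − λI), which equals the number of Jordan blocks for λ):
  λ = 6: algebraic multiplicity = 3, geometric multiplicity = 2

Determining the block sizes for each eigenvalue:
  λ = 6: 2 blocks summing to 3 forces exactly one block of size 2 and the rest size 1 → block sizes [2, 1]

Assembling the blocks gives a Jordan form
J =
  [6, 1, 0]
  [0, 6, 0]
  [0, 0, 6]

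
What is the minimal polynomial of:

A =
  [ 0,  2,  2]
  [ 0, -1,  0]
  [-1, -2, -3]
x^2 + 3*x + 2

The characteristic polynomial is χ_A(x) = (x + 1)^2*(x + 2), so the eigenvalues are known. The minimal polynomial is
  m_A(x) = Π_λ (x − λ)^{k_λ}
where k_λ is the size of the *largest* Jordan block for λ (equivalently, the smallest k with (A − λI)^k v = 0 for every generalised eigenvector v of λ).

  λ = -2: largest Jordan block has size 1, contributing (x + 2)
  λ = -1: largest Jordan block has size 1, contributing (x + 1)

So m_A(x) = (x + 1)*(x + 2) = x^2 + 3*x + 2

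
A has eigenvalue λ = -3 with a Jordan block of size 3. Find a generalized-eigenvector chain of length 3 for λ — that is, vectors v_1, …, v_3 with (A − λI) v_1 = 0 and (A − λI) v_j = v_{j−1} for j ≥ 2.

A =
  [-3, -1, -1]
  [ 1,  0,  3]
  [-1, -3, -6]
A Jordan chain for λ = -3 of length 3:
v_1 = (0, -1, 1)ᵀ
v_2 = (-1, 3, -3)ᵀ
v_3 = (0, 1, 0)ᵀ

Let N = A − (-3)·I. We want v_3 with N^3 v_3 = 0 but N^2 v_3 ≠ 0; then v_{j-1} := N · v_j for j = 3, …, 2.

Pick v_3 = (0, 1, 0)ᵀ.
Then v_2 = N · v_3 = (-1, 3, -3)ᵀ.
Then v_1 = N · v_2 = (0, -1, 1)ᵀ.

Sanity check: (A − (-3)·I) v_1 = (0, 0, 0)ᵀ = 0. ✓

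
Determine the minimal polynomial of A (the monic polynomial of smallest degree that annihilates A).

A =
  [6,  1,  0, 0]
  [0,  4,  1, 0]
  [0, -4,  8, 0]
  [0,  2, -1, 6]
x^3 - 18*x^2 + 108*x - 216

The characteristic polynomial is χ_A(x) = (x - 6)^4, so the eigenvalues are known. The minimal polynomial is
  m_A(x) = Π_λ (x − λ)^{k_λ}
where k_λ is the size of the *largest* Jordan block for λ (equivalently, the smallest k with (A − λI)^k v = 0 for every generalised eigenvector v of λ).

  λ = 6: largest Jordan block has size 3, contributing (x − 6)^3

So m_A(x) = (x - 6)^3 = x^3 - 18*x^2 + 108*x - 216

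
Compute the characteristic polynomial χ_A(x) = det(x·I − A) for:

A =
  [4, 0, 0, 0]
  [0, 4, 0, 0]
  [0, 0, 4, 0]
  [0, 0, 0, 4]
x^4 - 16*x^3 + 96*x^2 - 256*x + 256

Expanding det(x·I − A) (e.g. by cofactor expansion or by noting that A is similar to its Jordan form J, which has the same characteristic polynomial as A) gives
  χ_A(x) = x^4 - 16*x^3 + 96*x^2 - 256*x + 256
which factors as (x - 4)^4. The eigenvalues (with algebraic multiplicities) are λ = 4 with multiplicity 4.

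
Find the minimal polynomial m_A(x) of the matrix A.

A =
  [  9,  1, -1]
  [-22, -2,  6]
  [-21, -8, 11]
x^3 - 18*x^2 + 108*x - 216

The characteristic polynomial is χ_A(x) = (x - 6)^3, so the eigenvalues are known. The minimal polynomial is
  m_A(x) = Π_λ (x − λ)^{k_λ}
where k_λ is the size of the *largest* Jordan block for λ (equivalently, the smallest k with (A − λI)^k v = 0 for every generalised eigenvector v of λ).

  λ = 6: largest Jordan block has size 3, contributing (x − 6)^3

So m_A(x) = (x - 6)^3 = x^3 - 18*x^2 + 108*x - 216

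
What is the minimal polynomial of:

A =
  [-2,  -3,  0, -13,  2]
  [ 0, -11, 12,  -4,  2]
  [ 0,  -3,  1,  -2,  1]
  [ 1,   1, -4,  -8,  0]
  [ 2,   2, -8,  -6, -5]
x^2 + 10*x + 25

The characteristic polynomial is χ_A(x) = (x + 5)^5, so the eigenvalues are known. The minimal polynomial is
  m_A(x) = Π_λ (x − λ)^{k_λ}
where k_λ is the size of the *largest* Jordan block for λ (equivalently, the smallest k with (A − λI)^k v = 0 for every generalised eigenvector v of λ).

  λ = -5: largest Jordan block has size 2, contributing (x + 5)^2

So m_A(x) = (x + 5)^2 = x^2 + 10*x + 25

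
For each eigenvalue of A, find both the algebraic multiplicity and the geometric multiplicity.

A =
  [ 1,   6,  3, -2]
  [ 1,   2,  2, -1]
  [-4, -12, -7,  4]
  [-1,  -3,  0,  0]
λ = -1: alg = 4, geom = 2

Step 1 — factor the characteristic polynomial to read off the algebraic multiplicities:
  χ_A(x) = (x + 1)^4

Step 2 — compute geometric multiplicities via the rank-nullity identity g(λ) = n − rank(A − λI):
  rank(A − (-1)·I) = 2, so dim ker(A − (-1)·I) = n − 2 = 2

Summary:
  λ = -1: algebraic multiplicity = 4, geometric multiplicity = 2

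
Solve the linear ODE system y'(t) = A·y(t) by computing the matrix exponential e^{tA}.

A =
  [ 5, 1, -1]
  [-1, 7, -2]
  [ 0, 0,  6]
e^{tA} =
  [-t*exp(6*t) + exp(6*t), t*exp(6*t), -t^2*exp(6*t)/2 - t*exp(6*t)]
  [-t*exp(6*t), t*exp(6*t) + exp(6*t), -t^2*exp(6*t)/2 - 2*t*exp(6*t)]
  [0, 0, exp(6*t)]

Strategy: write A = P · J · P⁻¹ where J is a Jordan canonical form, so e^{tA} = P · e^{tJ} · P⁻¹, and e^{tJ} can be computed block-by-block.

A has Jordan form
J =
  [6, 1, 0]
  [0, 6, 1]
  [0, 0, 6]
(up to reordering of blocks).

Per-block formulas:
  For a 3×3 Jordan block J_3(6): exp(t · J_3(6)) = e^(6t)·(I + t·N + (t^2/2)·N^2), where N is the 3×3 nilpotent shift.

After assembling e^{tJ} and conjugating by P, we get:

e^{tA} =
  [-t*exp(6*t) + exp(6*t), t*exp(6*t), -t^2*exp(6*t)/2 - t*exp(6*t)]
  [-t*exp(6*t), t*exp(6*t) + exp(6*t), -t^2*exp(6*t)/2 - 2*t*exp(6*t)]
  [0, 0, exp(6*t)]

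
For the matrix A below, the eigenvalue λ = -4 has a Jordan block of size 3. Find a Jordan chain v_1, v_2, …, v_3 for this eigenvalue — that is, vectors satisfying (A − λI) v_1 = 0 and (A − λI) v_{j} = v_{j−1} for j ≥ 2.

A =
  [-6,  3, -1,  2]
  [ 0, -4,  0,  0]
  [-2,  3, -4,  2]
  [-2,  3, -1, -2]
A Jordan chain for λ = -4 of length 3:
v_1 = (2, 0, 0, 2)ᵀ
v_2 = (-2, 0, -2, -2)ᵀ
v_3 = (1, 0, 0, 0)ᵀ

Let N = A − (-4)·I. We want v_3 with N^3 v_3 = 0 but N^2 v_3 ≠ 0; then v_{j-1} := N · v_j for j = 3, …, 2.

Pick v_3 = (1, 0, 0, 0)ᵀ.
Then v_2 = N · v_3 = (-2, 0, -2, -2)ᵀ.
Then v_1 = N · v_2 = (2, 0, 0, 2)ᵀ.

Sanity check: (A − (-4)·I) v_1 = (0, 0, 0, 0)ᵀ = 0. ✓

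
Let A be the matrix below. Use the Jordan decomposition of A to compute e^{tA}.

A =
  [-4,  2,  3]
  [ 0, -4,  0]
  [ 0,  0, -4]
e^{tA} =
  [exp(-4*t), 2*t*exp(-4*t), 3*t*exp(-4*t)]
  [0, exp(-4*t), 0]
  [0, 0, exp(-4*t)]

Strategy: write A = P · J · P⁻¹ where J is a Jordan canonical form, so e^{tA} = P · e^{tJ} · P⁻¹, and e^{tJ} can be computed block-by-block.

A has Jordan form
J =
  [-4,  1,  0]
  [ 0, -4,  0]
  [ 0,  0, -4]
(up to reordering of blocks).

Per-block formulas:
  For a 1×1 block at λ = -4: exp(t · [-4]) = [e^(-4t)].
  For a 2×2 Jordan block J_2(-4): exp(t · J_2(-4)) = e^(-4t)·(I + t·N), where N is the 2×2 nilpotent shift.

After assembling e^{tJ} and conjugating by P, we get:

e^{tA} =
  [exp(-4*t), 2*t*exp(-4*t), 3*t*exp(-4*t)]
  [0, exp(-4*t), 0]
  [0, 0, exp(-4*t)]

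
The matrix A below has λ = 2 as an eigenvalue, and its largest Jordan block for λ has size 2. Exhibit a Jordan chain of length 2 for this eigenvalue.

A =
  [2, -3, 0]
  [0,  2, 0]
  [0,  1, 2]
A Jordan chain for λ = 2 of length 2:
v_1 = (-3, 0, 1)ᵀ
v_2 = (0, 1, 0)ᵀ

Let N = A − (2)·I. We want v_2 with N^2 v_2 = 0 but N^1 v_2 ≠ 0; then v_{j-1} := N · v_j for j = 2, …, 2.

Pick v_2 = (0, 1, 0)ᵀ.
Then v_1 = N · v_2 = (-3, 0, 1)ᵀ.

Sanity check: (A − (2)·I) v_1 = (0, 0, 0)ᵀ = 0. ✓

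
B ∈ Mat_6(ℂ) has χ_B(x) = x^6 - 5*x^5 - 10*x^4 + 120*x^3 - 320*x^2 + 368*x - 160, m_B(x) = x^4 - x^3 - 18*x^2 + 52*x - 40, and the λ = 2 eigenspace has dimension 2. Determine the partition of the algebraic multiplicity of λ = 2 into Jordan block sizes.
Block sizes for λ = 2: [3, 2]

Step 1 — from the characteristic polynomial, algebraic multiplicity of λ = 2 is 5. From dim ker(B − (2)·I) = 2, there are exactly 2 Jordan blocks for λ = 2.
Step 2 — from the minimal polynomial, the factor (x − 2)^3 tells us the largest block for λ = 2 has size 3.
Step 3 — with total size 5, 2 blocks, and largest block 3, the block sizes (in nonincreasing order) are [3, 2].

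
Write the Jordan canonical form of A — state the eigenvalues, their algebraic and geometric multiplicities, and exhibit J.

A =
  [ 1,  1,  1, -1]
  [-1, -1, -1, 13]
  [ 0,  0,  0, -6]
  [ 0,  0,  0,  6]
J_2(0) ⊕ J_1(0) ⊕ J_1(6)

The characteristic polynomial is
  det(x·I − A) = x^4 - 6*x^3 = x^3*(x - 6)

Eigenvalues and multiplicities (the geometric multiplicity of λ is n − rank(A − λI), which equals the number of Jordan blocks for λ):
  λ = 0: algebraic multiplicity = 3, geometric multiplicity = 2
  λ = 6: algebraic multiplicity = 1, geometric multiplicity = 1

Determining the block sizes for each eigenvalue:
  λ = 0: 2 blocks summing to 3 forces exactly one block of size 2 and the rest size 1 → block sizes [2, 1]
  λ = 6: one block (gm = 1), so the single block has size am = 1 → block sizes [1]

Assembling the blocks gives a Jordan form
J =
  [0, 1, 0, 0]
  [0, 0, 0, 0]
  [0, 0, 0, 0]
  [0, 0, 0, 6]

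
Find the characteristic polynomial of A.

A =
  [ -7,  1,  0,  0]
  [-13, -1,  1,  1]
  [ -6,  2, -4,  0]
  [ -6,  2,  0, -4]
x^4 + 16*x^3 + 96*x^2 + 256*x + 256

Expanding det(x·I − A) (e.g. by cofactor expansion or by noting that A is similar to its Jordan form J, which has the same characteristic polynomial as A) gives
  χ_A(x) = x^4 + 16*x^3 + 96*x^2 + 256*x + 256
which factors as (x + 4)^4. The eigenvalues (with algebraic multiplicities) are λ = -4 with multiplicity 4.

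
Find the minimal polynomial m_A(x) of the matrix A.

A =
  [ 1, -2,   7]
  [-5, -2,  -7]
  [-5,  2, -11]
x^2 + 8*x + 16

The characteristic polynomial is χ_A(x) = (x + 4)^3, so the eigenvalues are known. The minimal polynomial is
  m_A(x) = Π_λ (x − λ)^{k_λ}
where k_λ is the size of the *largest* Jordan block for λ (equivalently, the smallest k with (A − λI)^k v = 0 for every generalised eigenvector v of λ).

  λ = -4: largest Jordan block has size 2, contributing (x + 4)^2

So m_A(x) = (x + 4)^2 = x^2 + 8*x + 16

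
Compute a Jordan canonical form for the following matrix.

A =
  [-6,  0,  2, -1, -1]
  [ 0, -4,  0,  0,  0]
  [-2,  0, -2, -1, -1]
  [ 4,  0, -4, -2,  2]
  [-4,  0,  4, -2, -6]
J_2(-4) ⊕ J_1(-4) ⊕ J_1(-4) ⊕ J_1(-4)

The characteristic polynomial is
  det(x·I − A) = x^5 + 20*x^4 + 160*x^3 + 640*x^2 + 1280*x + 1024 = (x + 4)^5

Eigenvalues and multiplicities (the geometric multiplicity of λ is n − rank(A − λI), which equals the number of Jordan blocks for λ):
  λ = -4: algebraic multiplicity = 5, geometric multiplicity = 4

Determining the block sizes for each eigenvalue:
  λ = -4: 4 blocks summing to 5 forces exactly one block of size 2 and the rest size 1 → block sizes [2, 1, 1, 1]

Assembling the blocks gives a Jordan form
J =
  [-4,  1,  0,  0,  0]
  [ 0, -4,  0,  0,  0]
  [ 0,  0, -4,  0,  0]
  [ 0,  0,  0, -4,  0]
  [ 0,  0,  0,  0, -4]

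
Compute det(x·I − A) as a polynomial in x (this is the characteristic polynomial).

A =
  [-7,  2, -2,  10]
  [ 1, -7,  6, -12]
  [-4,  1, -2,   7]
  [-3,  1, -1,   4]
x^4 + 12*x^3 + 46*x^2 + 60*x + 25

Expanding det(x·I − A) (e.g. by cofactor expansion or by noting that A is similar to its Jordan form J, which has the same characteristic polynomial as A) gives
  χ_A(x) = x^4 + 12*x^3 + 46*x^2 + 60*x + 25
which factors as (x + 1)^2*(x + 5)^2. The eigenvalues (with algebraic multiplicities) are λ = -5 with multiplicity 2, λ = -1 with multiplicity 2.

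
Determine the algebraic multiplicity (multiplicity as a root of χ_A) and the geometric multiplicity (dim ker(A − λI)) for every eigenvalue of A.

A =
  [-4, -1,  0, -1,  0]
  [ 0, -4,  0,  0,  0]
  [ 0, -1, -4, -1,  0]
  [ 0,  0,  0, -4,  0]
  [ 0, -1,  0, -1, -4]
λ = -4: alg = 5, geom = 4

Step 1 — factor the characteristic polynomial to read off the algebraic multiplicities:
  χ_A(x) = (x + 4)^5

Step 2 — compute geometric multiplicities via the rank-nullity identity g(λ) = n − rank(A − λI):
  rank(A − (-4)·I) = 1, so dim ker(A − (-4)·I) = n − 1 = 4

Summary:
  λ = -4: algebraic multiplicity = 5, geometric multiplicity = 4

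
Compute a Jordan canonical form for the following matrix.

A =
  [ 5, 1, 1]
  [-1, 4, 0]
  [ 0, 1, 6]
J_3(5)

The characteristic polynomial is
  det(x·I − A) = x^3 - 15*x^2 + 75*x - 125 = (x - 5)^3

Eigenvalues and multiplicities (the geometric multiplicity of λ is n − rank(A − λI), which equals the number of Jordan blocks for λ):
  λ = 5: algebraic multiplicity = 3, geometric multiplicity = 1

Determining the block sizes for each eigenvalue:
  λ = 5: one block (gm = 1), so the single block has size am = 3 → block sizes [3]

Assembling the blocks gives a Jordan form
J =
  [5, 1, 0]
  [0, 5, 1]
  [0, 0, 5]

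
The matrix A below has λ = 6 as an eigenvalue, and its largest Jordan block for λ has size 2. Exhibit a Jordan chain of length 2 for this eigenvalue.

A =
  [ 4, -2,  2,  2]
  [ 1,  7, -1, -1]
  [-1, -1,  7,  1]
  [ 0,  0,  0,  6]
A Jordan chain for λ = 6 of length 2:
v_1 = (-2, 1, -1, 0)ᵀ
v_2 = (1, 0, 0, 0)ᵀ

Let N = A − (6)·I. We want v_2 with N^2 v_2 = 0 but N^1 v_2 ≠ 0; then v_{j-1} := N · v_j for j = 2, …, 2.

Pick v_2 = (1, 0, 0, 0)ᵀ.
Then v_1 = N · v_2 = (-2, 1, -1, 0)ᵀ.

Sanity check: (A − (6)·I) v_1 = (0, 0, 0, 0)ᵀ = 0. ✓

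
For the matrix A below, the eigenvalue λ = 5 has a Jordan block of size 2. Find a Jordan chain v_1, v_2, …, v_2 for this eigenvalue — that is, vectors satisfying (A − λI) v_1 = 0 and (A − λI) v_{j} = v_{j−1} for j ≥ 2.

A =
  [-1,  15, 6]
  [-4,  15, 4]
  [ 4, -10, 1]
A Jordan chain for λ = 5 of length 2:
v_1 = (-6, -4, 4)ᵀ
v_2 = (1, 0, 0)ᵀ

Let N = A − (5)·I. We want v_2 with N^2 v_2 = 0 but N^1 v_2 ≠ 0; then v_{j-1} := N · v_j for j = 2, …, 2.

Pick v_2 = (1, 0, 0)ᵀ.
Then v_1 = N · v_2 = (-6, -4, 4)ᵀ.

Sanity check: (A − (5)·I) v_1 = (0, 0, 0)ᵀ = 0. ✓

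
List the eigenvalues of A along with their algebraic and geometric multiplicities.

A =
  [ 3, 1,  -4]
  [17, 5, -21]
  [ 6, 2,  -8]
λ = 0: alg = 3, geom = 1

Step 1 — factor the characteristic polynomial to read off the algebraic multiplicities:
  χ_A(x) = x^3

Step 2 — compute geometric multiplicities via the rank-nullity identity g(λ) = n − rank(A − λI):
  rank(A − (0)·I) = 2, so dim ker(A − (0)·I) = n − 2 = 1

Summary:
  λ = 0: algebraic multiplicity = 3, geometric multiplicity = 1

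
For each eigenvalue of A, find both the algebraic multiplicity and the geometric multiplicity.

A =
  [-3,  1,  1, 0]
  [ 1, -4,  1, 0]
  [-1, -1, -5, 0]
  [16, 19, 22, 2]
λ = -4: alg = 3, geom = 1; λ = 2: alg = 1, geom = 1

Step 1 — factor the characteristic polynomial to read off the algebraic multiplicities:
  χ_A(x) = (x - 2)*(x + 4)^3

Step 2 — compute geometric multiplicities via the rank-nullity identity g(λ) = n − rank(A − λI):
  rank(A − (-4)·I) = 3, so dim ker(A − (-4)·I) = n − 3 = 1
  rank(A − (2)·I) = 3, so dim ker(A − (2)·I) = n − 3 = 1

Summary:
  λ = -4: algebraic multiplicity = 3, geometric multiplicity = 1
  λ = 2: algebraic multiplicity = 1, geometric multiplicity = 1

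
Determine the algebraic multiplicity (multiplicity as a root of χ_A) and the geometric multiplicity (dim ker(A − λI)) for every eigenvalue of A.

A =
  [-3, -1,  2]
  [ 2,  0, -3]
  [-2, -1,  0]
λ = -1: alg = 3, geom = 1

Step 1 — factor the characteristic polynomial to read off the algebraic multiplicities:
  χ_A(x) = (x + 1)^3

Step 2 — compute geometric multiplicities via the rank-nullity identity g(λ) = n − rank(A − λI):
  rank(A − (-1)·I) = 2, so dim ker(A − (-1)·I) = n − 2 = 1

Summary:
  λ = -1: algebraic multiplicity = 3, geometric multiplicity = 1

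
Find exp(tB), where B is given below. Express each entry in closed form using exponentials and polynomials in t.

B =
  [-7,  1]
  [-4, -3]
e^{tB} =
  [-2*t*exp(-5*t) + exp(-5*t), t*exp(-5*t)]
  [-4*t*exp(-5*t), 2*t*exp(-5*t) + exp(-5*t)]

Strategy: write B = P · J · P⁻¹ where J is a Jordan canonical form, so e^{tB} = P · e^{tJ} · P⁻¹, and e^{tJ} can be computed block-by-block.

B has Jordan form
J =
  [-5,  1]
  [ 0, -5]
(up to reordering of blocks).

Per-block formulas:
  For a 2×2 Jordan block J_2(-5): exp(t · J_2(-5)) = e^(-5t)·(I + t·N), where N is the 2×2 nilpotent shift.

After assembling e^{tJ} and conjugating by P, we get:

e^{tB} =
  [-2*t*exp(-5*t) + exp(-5*t), t*exp(-5*t)]
  [-4*t*exp(-5*t), 2*t*exp(-5*t) + exp(-5*t)]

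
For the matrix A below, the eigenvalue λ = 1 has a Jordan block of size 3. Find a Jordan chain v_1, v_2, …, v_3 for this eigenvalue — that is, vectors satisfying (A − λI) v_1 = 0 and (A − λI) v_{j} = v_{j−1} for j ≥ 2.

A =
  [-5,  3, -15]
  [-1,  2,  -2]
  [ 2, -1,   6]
A Jordan chain for λ = 1 of length 3:
v_1 = (3, 1, -1)ᵀ
v_2 = (-6, -1, 2)ᵀ
v_3 = (1, 0, 0)ᵀ

Let N = A − (1)·I. We want v_3 with N^3 v_3 = 0 but N^2 v_3 ≠ 0; then v_{j-1} := N · v_j for j = 3, …, 2.

Pick v_3 = (1, 0, 0)ᵀ.
Then v_2 = N · v_3 = (-6, -1, 2)ᵀ.
Then v_1 = N · v_2 = (3, 1, -1)ᵀ.

Sanity check: (A − (1)·I) v_1 = (0, 0, 0)ᵀ = 0. ✓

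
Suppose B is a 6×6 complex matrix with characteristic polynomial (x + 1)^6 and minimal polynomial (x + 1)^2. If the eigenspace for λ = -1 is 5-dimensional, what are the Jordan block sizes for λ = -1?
Block sizes for λ = -1: [2, 1, 1, 1, 1]

Step 1 — from the characteristic polynomial, algebraic multiplicity of λ = -1 is 6. From dim ker(B − (-1)·I) = 5, there are exactly 5 Jordan blocks for λ = -1.
Step 2 — from the minimal polynomial, the factor (x + 1)^2 tells us the largest block for λ = -1 has size 2.
Step 3 — with total size 6, 5 blocks, and largest block 2, the block sizes (in nonincreasing order) are [2, 1, 1, 1, 1].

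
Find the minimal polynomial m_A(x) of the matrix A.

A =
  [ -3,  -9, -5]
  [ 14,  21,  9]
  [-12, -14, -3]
x^3 - 15*x^2 + 75*x - 125

The characteristic polynomial is χ_A(x) = (x - 5)^3, so the eigenvalues are known. The minimal polynomial is
  m_A(x) = Π_λ (x − λ)^{k_λ}
where k_λ is the size of the *largest* Jordan block for λ (equivalently, the smallest k with (A − λI)^k v = 0 for every generalised eigenvector v of λ).

  λ = 5: largest Jordan block has size 3, contributing (x − 5)^3

So m_A(x) = (x - 5)^3 = x^3 - 15*x^2 + 75*x - 125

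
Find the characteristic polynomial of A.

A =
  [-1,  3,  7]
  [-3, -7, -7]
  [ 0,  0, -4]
x^3 + 12*x^2 + 48*x + 64

Expanding det(x·I − A) (e.g. by cofactor expansion or by noting that A is similar to its Jordan form J, which has the same characteristic polynomial as A) gives
  χ_A(x) = x^3 + 12*x^2 + 48*x + 64
which factors as (x + 4)^3. The eigenvalues (with algebraic multiplicities) are λ = -4 with multiplicity 3.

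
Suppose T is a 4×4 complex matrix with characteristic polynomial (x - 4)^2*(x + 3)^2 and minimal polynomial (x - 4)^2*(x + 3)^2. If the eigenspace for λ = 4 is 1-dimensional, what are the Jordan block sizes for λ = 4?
Block sizes for λ = 4: [2]

Step 1 — from the characteristic polynomial, algebraic multiplicity of λ = 4 is 2. From dim ker(T − (4)·I) = 1, there are exactly 1 Jordan blocks for λ = 4.
Step 2 — from the minimal polynomial, the factor (x − 4)^2 tells us the largest block for λ = 4 has size 2.
Step 3 — with total size 2, 1 blocks, and largest block 2, the block sizes (in nonincreasing order) are [2].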